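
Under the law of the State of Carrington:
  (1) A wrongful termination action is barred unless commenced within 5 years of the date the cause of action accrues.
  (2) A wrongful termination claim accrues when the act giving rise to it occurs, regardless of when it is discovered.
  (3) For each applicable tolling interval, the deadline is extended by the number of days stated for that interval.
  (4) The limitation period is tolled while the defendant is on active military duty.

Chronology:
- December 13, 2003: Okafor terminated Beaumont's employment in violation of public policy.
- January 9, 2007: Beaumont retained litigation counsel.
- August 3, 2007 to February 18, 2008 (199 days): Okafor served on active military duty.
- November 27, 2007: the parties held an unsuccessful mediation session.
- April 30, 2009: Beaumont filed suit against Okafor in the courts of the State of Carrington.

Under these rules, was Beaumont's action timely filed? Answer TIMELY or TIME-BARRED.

TIMELY

The claim accrued on December 13, 2003, when the wrongful act occurred.
The untolled deadline — 5 years after December 13, 2003 — is December 13, 2008.
The defendant's active military service from August 3, 2007 to February 18, 2008 tolled the period for 199 days, extending the deadline to June 30, 2009.
The other events in the timeline have no effect on the limitation period under the stated rules.
The April 30, 2009 filing precedes the June 30, 2009 deadline; the claim is timely.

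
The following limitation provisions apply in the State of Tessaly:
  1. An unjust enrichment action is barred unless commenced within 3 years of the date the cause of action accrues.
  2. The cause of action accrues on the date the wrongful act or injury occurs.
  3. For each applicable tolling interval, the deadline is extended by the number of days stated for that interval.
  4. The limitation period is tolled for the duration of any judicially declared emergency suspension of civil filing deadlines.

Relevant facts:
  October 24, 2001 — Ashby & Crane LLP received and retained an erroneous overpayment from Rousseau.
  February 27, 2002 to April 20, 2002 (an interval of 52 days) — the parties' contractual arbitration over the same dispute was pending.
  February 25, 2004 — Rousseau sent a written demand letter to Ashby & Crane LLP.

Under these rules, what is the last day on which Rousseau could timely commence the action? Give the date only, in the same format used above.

October 24, 2004

The cause of action accrued on October 24, 2001, the date of the act.
The untolled deadline — 3 years after October 24, 2001 — is October 24, 2004.
No stated provision tolls the period for a pending arbitration, so the interval from February 27, 2002 to April 20, 2002 has no effect on the deadline.
None of the other events listed affects the running of the period under the stated rules.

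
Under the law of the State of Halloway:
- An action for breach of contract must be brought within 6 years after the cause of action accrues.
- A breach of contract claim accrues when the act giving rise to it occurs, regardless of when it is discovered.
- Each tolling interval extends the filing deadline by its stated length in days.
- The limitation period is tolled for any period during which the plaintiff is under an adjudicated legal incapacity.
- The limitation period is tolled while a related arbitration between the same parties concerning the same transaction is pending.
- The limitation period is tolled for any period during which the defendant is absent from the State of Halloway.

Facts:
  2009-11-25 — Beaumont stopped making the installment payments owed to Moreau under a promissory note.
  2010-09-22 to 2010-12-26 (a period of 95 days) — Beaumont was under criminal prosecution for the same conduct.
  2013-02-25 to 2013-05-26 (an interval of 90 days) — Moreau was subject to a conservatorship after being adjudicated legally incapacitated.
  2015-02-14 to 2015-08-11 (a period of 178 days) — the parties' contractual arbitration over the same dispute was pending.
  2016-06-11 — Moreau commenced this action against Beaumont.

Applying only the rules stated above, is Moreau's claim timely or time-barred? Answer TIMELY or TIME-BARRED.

TIMELY

The claim accrued on 2009-11-25, when the wrongful act occurred.
6 years from 2009-11-25 is 2015-11-25.
Because the plaintiff's legal incapacity ran from 2013-02-25 to 2013-05-26, the deadline is extended by 90 days to 2016-02-23.
Because the pending related arbitration ran from 2015-02-14 to 2015-08-11, the deadline is extended by 178 days to 2016-08-19.
Although a criminal prosecution ran from 2010-09-22 to 2010-12-26, the stated rules do not make that a tolling event, so it is disregarded.
Moreau filed on 2016-06-11, before the 2016-08-19 deadline, so the action is timely.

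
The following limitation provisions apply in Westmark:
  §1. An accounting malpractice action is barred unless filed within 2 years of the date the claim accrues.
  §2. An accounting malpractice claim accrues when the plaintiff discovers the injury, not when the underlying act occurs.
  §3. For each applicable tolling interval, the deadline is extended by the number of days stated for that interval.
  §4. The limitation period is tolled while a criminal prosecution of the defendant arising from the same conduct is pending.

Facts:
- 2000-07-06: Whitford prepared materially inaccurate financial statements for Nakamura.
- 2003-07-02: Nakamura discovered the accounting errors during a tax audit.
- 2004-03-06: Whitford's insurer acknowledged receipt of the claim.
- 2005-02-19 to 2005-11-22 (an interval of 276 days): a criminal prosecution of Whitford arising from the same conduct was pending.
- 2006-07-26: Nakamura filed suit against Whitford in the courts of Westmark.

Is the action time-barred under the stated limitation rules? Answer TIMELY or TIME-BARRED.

TIME-BARRED

Under the discovery rule, the claim accrued on 2003-07-02, when Nakamura discovered the injury — not on the 2000-07-06 date of the underlying act.
The untolled deadline — 2 years after 2003-07-02 — is 2005-07-02.
The pending criminal prosecution from 2005-02-19 to 2005-11-22 tolled the period for 276 days, extending the deadline to 2006-04-04.
Nothing else in the chronology tolls or restarts the period.
The 2006-07-26 filing falls after the 2006-04-04 deadline; the claim is time-barred.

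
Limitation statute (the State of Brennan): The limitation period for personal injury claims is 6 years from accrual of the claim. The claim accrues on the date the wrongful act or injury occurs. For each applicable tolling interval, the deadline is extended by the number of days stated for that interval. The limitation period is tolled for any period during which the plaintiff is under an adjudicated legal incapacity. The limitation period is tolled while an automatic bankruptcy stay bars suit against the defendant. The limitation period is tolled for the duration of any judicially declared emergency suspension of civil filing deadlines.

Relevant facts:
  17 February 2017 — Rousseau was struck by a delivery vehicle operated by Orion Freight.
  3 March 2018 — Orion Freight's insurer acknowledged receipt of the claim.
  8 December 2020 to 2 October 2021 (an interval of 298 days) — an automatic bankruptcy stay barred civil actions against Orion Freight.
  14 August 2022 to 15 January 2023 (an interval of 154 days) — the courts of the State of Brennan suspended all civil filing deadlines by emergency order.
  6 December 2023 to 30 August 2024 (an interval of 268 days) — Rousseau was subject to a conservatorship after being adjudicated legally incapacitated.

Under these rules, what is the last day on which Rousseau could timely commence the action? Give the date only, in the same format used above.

6 February 2025

The limitation period began to run on 17 February 2017.
The untolled deadline — 6 years after 17 February 2017 — is 17 February 2023.
The automatic bankruptcy stay from 8 December 2020 to 2 October 2021 tolled the period for 298 days, extending the deadline to 12 December 2023.
The emergency suspension of filing deadlines from 14 August 2022 to 15 January 2023 tolled the period for 154 days, extending the deadline to 14 May 2024.
The period was tolled for 268 days by the plaintiff's legal incapacity (6 December 2023 to 30 August 2024), pushing the deadline to 6 February 2025.
None of the other events listed affects the running of the period under the stated rules.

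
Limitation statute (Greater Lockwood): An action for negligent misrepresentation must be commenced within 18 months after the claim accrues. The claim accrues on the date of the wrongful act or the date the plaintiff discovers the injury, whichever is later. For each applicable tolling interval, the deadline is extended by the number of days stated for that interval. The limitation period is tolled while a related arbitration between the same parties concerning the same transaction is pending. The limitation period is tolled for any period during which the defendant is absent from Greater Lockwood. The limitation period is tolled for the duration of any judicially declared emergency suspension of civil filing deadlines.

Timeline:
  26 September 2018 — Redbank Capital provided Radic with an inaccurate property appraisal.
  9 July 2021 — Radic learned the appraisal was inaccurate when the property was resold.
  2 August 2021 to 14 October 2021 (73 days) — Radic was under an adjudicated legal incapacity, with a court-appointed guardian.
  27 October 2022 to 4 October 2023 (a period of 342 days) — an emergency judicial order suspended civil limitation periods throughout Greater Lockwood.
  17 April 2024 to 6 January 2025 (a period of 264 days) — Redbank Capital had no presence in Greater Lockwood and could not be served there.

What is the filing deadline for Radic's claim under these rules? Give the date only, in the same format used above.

The claim accrued on 9 July 2021 — the later of the 26 September 2018 act and the 9 July 2021 discovery.
18 months from 9 July 2021 is 9 January 2023.
The period was tolled for 342 days by the emergency suspension of filing deadlines (27 October 2022 to 4 October 2023), pushing the deadline to 17 December 2023.
By the time the defendant's absence from the jurisdiction began on 17 April 2024, the limitation period had already expired on 17 December 2023; that interval cannot revive it.
The plaintiff's legal incapacity from 2 August 2021 to 14 October 2021 does not toll the period, because no stated rule makes the plaintiff's incapacity a tolling event.

17 December 2023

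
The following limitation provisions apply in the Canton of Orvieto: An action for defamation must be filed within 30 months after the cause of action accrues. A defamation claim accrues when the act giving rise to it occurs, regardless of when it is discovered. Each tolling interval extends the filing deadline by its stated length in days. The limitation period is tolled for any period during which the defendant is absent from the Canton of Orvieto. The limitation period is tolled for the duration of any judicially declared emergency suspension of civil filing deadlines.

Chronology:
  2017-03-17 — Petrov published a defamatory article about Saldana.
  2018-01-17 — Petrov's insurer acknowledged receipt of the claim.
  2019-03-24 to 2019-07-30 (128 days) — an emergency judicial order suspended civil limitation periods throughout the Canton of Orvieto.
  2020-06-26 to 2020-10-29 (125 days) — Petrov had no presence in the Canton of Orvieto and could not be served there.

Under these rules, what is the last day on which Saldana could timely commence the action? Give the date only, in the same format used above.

2020-01-23

The claim accrued on 2017-03-17, when the wrongful act occurred.
The untolled deadline — 30 months after 2017-03-17 — is 2019-09-17.
Because the emergency suspension of filing deadlines ran from 2019-03-24 to 2019-07-30, the deadline is extended by 128 days to 2020-01-23.
The defendant's absence from the jurisdiction starting 2020-06-26 came too late — the period had run on 2020-01-23 — and so does not extend the deadline.
The other events in the timeline have no effect on the limitation period under the stated rules.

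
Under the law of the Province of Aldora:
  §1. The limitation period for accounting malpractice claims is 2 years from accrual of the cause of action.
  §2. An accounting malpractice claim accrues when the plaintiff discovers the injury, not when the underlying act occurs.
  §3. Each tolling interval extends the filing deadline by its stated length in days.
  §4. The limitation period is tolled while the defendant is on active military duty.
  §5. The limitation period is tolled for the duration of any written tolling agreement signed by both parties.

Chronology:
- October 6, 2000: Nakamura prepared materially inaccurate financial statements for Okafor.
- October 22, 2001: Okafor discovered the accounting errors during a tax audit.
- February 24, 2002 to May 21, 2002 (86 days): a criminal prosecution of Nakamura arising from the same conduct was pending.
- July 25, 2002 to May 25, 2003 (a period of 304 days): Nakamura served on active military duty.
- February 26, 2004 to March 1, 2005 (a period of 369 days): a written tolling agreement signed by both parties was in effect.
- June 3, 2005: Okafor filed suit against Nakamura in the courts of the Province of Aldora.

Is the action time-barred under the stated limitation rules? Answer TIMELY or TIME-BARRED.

The claim did not accrue until Okafor discovered the injury on October 22, 2001; the October 6, 2000 act date does not start the clock under the stated rule.
The untolled deadline — 2 years after October 22, 2001 — is October 22, 2003.
The defendant's active military service from July 25, 2002 to May 25, 2003 tolled the period for 304 days, extending the deadline to August 21, 2004.
The written tolling agreement from February 26, 2004 to March 1, 2005 tolled the period for 369 days, extending the deadline to August 25, 2005.
The pending criminal prosecution from February 24, 2002 to May 21, 2002 does not toll the period, because no stated rule makes a criminal prosecution a tolling event.
The June 3, 2005 filing precedes the August 25, 2005 deadline; the claim is timely.

TIMELY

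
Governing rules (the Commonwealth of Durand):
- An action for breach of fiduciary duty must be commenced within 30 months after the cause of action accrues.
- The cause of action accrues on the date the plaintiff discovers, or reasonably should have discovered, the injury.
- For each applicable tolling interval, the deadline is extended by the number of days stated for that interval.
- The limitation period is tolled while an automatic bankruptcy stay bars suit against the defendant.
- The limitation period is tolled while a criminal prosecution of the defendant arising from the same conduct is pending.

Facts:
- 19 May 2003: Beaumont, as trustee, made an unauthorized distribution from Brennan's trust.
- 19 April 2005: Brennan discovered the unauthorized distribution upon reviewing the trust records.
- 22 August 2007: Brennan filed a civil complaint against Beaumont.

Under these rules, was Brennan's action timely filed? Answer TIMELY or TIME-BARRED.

TIMELY

Accrual is tied to discovery, so the period began on 19 April 2005 rather than on 19 May 2003 when the act occurred.
Adding the 30 months base period to 19 April 2005 gives a deadline of 19 October 2007, before any tolling.
Filing on 22 August 2007 beat the 19 October 2007 deadline — the action is timely.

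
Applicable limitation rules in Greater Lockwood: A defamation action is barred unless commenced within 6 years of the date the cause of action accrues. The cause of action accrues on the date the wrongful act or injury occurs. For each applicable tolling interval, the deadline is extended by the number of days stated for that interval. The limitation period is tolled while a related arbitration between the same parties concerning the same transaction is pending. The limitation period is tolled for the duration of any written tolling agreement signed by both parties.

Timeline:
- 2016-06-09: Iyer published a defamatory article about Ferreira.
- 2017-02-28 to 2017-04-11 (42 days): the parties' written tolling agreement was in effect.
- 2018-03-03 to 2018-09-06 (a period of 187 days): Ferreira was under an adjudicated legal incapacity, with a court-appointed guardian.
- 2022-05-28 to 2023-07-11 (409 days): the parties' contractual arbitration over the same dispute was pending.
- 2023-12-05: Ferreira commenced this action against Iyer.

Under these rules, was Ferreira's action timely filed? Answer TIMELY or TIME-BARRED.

The limitation period began to run on 2016-06-09.
The untolled deadline — 6 years after 2016-06-09 — is 2022-06-09.
The written tolling agreement from 2017-02-28 to 2017-04-11 tolled the period for 42 days, extending the deadline to 2022-07-21.
The pending related arbitration from 2022-05-28 to 2023-07-11 tolled the period for 409 days, extending the deadline to 2023-09-03.
The plaintiff's legal incapacity from 2018-03-03 to 2018-09-06 does not toll the period, because no stated rule makes the plaintiff's incapacity a tolling event.
Filing on 2023-12-05 missed the 2023-09-03 deadline — the action is time-barred.

TIME-BARRED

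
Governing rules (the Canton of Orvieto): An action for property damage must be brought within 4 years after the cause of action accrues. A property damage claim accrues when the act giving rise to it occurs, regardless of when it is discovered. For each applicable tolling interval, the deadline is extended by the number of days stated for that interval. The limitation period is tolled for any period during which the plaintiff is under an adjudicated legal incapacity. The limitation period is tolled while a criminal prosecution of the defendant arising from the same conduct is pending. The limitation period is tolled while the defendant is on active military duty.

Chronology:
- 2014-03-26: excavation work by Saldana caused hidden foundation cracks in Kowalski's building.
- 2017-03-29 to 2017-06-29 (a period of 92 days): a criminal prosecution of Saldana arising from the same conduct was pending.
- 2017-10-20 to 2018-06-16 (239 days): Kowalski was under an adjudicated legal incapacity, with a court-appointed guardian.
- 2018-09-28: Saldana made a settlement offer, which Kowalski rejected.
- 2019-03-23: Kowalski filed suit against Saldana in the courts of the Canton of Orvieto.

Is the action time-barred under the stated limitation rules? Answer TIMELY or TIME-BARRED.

The claim accrued on 2014-03-26, when the wrongful act occurred.
The untolled deadline — 4 years after 2014-03-26 — is 2018-03-26.
The pending criminal prosecution from 2017-03-29 to 2017-06-29 tolled the period for 92 days, extending the deadline to 2018-06-26.
The plaintiff's legal incapacity from 2017-10-20 to 2018-06-16 tolled the period for 239 days, extending the deadline to 2019-02-20.
Nothing else in the chronology tolls or restarts the period.
The 2019-03-23 filing falls after the 2019-02-20 deadline; the claim is time-barred.

TIME-BARRED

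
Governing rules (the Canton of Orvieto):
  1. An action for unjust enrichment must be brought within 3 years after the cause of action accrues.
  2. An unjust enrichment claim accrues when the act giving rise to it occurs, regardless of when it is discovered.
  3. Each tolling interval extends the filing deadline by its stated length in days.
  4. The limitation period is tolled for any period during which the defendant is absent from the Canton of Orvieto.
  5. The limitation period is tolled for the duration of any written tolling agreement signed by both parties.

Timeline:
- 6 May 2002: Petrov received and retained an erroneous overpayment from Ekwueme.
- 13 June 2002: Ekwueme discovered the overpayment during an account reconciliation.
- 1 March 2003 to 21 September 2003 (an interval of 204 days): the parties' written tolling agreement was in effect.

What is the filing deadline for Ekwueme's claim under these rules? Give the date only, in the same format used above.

26 November 2005

Because the rule ties accrual to occurrence, the claim accrued on 6 May 2002, not on the 13 June 2002 discovery date.
Adding the 3 years base period to 6 May 2002 gives a deadline of 6 May 2005, before any tolling.
The period was tolled for 204 days by the written tolling agreement (1 March 2003 to 21 September 2003), pushing the deadline to 26 November 2005.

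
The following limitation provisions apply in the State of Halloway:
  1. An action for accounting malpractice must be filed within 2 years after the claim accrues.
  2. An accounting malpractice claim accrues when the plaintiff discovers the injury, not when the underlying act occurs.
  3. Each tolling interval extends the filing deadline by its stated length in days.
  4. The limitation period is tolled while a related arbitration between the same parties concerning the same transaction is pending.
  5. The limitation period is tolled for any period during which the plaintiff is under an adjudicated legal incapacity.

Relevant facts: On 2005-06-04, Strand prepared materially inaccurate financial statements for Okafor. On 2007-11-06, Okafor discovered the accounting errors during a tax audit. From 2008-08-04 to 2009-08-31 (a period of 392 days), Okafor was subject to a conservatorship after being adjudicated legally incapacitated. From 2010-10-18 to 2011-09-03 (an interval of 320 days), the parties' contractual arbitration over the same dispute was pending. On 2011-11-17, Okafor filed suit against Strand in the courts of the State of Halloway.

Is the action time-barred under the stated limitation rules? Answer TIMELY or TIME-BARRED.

Under the discovery rule, the claim accrued on 2007-11-06, when Okafor discovered the injury — not on the 2005-06-04 date of the underlying act.
The untolled deadline — 2 years after 2007-11-06 — is 2009-11-06.
The period was tolled for 392 days by the plaintiff's legal incapacity (2008-08-04 to 2009-08-31), pushing the deadline to 2010-12-03.
The period was tolled for 320 days by the pending related arbitration (2010-10-18 to 2011-09-03), pushing the deadline to 2011-10-19.
Filing on 2011-11-17 missed the 2011-10-19 deadline — the action is time-barred.

TIME-BARRED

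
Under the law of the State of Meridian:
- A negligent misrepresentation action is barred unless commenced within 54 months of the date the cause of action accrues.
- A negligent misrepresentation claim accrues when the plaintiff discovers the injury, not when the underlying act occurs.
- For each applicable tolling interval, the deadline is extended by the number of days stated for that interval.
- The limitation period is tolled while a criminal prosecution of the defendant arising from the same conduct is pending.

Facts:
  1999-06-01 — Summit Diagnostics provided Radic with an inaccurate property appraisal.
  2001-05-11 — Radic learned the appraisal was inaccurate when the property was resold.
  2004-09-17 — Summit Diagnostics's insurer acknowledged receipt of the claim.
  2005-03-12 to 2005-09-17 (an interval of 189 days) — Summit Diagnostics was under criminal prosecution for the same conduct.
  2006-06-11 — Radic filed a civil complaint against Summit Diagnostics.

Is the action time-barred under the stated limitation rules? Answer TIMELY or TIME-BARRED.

TIME-BARRED

The claim did not accrue until Radic discovered the injury on 2001-05-11; the 1999-06-01 act date does not start the clock under the stated rule.
54 months from 2001-05-11 is 2005-11-11.
The pending criminal prosecution from 2005-03-12 to 2005-09-17 tolled the period for 189 days, extending the deadline to 2006-05-19.
Nothing else in the chronology tolls or restarts the period.
Radic filed on 2006-06-11, after the 2006-05-19 deadline, so the action is time-barred.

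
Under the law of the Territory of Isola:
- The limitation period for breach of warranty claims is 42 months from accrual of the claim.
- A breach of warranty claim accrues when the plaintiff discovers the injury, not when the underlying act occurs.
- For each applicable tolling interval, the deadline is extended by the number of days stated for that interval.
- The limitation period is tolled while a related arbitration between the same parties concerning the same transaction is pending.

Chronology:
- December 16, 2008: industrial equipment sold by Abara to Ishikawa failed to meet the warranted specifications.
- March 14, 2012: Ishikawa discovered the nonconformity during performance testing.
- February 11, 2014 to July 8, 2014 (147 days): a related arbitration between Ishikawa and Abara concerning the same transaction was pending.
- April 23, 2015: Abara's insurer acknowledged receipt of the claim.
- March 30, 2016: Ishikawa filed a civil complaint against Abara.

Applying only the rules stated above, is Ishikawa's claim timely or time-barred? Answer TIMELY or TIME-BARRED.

Accrual is tied to discovery, so the period began on March 14, 2012 rather than on December 16, 2008 when the act occurred.
42 months from March 14, 2012 is September 14, 2015.
The pending related arbitration from February 11, 2014 to July 8, 2014 tolled the period for 147 days, extending the deadline to February 8, 2016.
None of the other events listed affects the running of the period under the stated rules.
Ishikawa filed on March 30, 2016, after the February 8, 2016 deadline, so the action is time-barred.

TIME-BARRED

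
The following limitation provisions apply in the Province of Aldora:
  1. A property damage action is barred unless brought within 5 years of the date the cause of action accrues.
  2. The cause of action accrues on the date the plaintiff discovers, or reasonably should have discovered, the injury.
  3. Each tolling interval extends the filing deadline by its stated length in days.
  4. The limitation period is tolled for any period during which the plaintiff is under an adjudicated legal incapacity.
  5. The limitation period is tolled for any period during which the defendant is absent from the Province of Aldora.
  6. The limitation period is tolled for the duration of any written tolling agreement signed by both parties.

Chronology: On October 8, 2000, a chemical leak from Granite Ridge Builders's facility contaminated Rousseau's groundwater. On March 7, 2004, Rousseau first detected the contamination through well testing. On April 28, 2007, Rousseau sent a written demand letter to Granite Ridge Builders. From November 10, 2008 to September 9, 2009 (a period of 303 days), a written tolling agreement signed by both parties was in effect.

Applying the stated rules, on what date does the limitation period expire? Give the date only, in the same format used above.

Under the discovery rule, the claim accrued on March 7, 2004, when Rousseau discovered the injury — not on the October 8, 2000 date of the underlying act.
Adding the 5 years base period to March 7, 2004 gives a deadline of March 7, 2009, before any tolling.
Because the written tolling agreement ran from November 10, 2008 to September 9, 2009, the deadline is extended by 303 days to January 4, 2010.
Nothing else in the chronology tolls or restarts the period.

January 4, 2010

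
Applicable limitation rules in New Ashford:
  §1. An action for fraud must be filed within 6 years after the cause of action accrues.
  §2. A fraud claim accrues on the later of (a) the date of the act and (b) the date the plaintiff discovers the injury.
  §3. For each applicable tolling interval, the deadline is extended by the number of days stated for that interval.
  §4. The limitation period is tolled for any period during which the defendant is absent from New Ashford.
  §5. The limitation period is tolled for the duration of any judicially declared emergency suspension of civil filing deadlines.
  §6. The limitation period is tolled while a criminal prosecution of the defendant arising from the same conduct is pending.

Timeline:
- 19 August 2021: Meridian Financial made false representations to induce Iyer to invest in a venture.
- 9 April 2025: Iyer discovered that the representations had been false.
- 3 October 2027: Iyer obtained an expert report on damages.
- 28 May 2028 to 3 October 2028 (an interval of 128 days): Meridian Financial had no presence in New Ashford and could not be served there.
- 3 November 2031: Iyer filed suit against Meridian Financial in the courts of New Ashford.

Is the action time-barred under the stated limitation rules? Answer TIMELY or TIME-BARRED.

TIME-BARRED

The claim accrued on 9 April 2025 — the later of the 19 August 2021 act and the 9 April 2025 discovery.
The untolled deadline — 6 years after 9 April 2025 — is 9 April 2031.
The defendant's absence from the jurisdiction from 28 May 2028 to 3 October 2028 tolled the period for 128 days, extending the deadline to 15 August 2031.
Nothing else in the chronology tolls or restarts the period.
The 3 November 2031 filing falls after the 15 August 2031 deadline; the claim is time-barred.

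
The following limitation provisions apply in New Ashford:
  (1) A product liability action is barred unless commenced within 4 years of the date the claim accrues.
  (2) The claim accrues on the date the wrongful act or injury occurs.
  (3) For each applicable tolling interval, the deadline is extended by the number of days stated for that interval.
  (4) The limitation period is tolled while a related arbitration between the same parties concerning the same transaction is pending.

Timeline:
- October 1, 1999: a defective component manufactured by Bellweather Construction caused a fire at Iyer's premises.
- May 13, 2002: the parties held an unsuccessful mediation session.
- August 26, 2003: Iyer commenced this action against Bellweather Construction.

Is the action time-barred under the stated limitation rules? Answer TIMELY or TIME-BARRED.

The claim accrued on October 1, 1999, the date of the act.
Adding the 4 years base period to October 1, 1999 gives a deadline of October 1, 2003, before any tolling.
The other events in the timeline have no effect on the limitation period under the stated rules.
Iyer filed on August 26, 2003, before the October 1, 2003 deadline, so the action is timely.

TIMELY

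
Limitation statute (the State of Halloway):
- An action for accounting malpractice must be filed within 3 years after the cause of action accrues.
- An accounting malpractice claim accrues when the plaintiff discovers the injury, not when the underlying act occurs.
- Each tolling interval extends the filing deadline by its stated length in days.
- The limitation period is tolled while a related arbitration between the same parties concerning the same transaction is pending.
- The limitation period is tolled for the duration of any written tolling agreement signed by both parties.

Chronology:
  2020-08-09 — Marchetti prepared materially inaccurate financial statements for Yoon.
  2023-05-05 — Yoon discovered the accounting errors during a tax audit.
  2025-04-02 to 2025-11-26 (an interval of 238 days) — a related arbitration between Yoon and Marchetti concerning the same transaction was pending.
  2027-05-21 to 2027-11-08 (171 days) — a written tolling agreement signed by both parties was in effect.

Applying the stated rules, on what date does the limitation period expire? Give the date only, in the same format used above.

2026-12-29

The claim did not accrue until Yoon discovered the injury on 2023-05-05; the 2020-08-09 act date does not start the clock under the stated rule.
3 years from 2023-05-05 is 2026-05-05.
The pending related arbitration from 2025-04-02 to 2025-11-26 tolled the period for 238 days, extending the deadline to 2026-12-29.
The written tolling agreement starting 2027-05-21 came too late — the period had run on 2026-12-29 — and so does not extend the deadline.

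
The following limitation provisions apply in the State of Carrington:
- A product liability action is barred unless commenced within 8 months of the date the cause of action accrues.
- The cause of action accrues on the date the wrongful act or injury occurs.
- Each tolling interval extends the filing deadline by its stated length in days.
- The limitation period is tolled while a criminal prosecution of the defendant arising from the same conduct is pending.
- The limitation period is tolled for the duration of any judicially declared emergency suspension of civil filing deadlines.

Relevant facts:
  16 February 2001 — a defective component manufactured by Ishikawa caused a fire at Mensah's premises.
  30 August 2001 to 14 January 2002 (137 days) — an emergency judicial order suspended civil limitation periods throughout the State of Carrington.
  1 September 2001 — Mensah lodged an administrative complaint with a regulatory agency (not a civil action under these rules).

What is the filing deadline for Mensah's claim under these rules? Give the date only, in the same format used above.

2 March 2002

The limitation period began to run on 16 February 2001.
Adding the 8 months base period to 16 February 2001 gives a deadline of 16 October 2001, before any tolling.
Because the emergency suspension of filing deadlines ran from 30 August 2001 to 14 January 2002, the deadline is extended by 137 days to 2 March 2002.
Nothing else in the chronology tolls or restarts the period.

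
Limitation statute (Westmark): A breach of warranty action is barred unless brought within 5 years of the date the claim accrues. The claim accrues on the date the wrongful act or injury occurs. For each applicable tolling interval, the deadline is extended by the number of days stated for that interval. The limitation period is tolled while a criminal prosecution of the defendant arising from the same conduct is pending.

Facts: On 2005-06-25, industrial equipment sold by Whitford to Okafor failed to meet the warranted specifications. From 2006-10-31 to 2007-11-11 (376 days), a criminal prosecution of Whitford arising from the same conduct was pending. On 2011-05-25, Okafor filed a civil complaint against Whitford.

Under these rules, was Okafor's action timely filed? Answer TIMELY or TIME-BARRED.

The claim accrued on 2005-06-25, when the wrongful act occurred.
Adding the 5 years base period to 2005-06-25 gives a deadline of 2010-06-25, before any tolling.
The period was tolled for 376 days by the pending criminal prosecution (2006-10-31 to 2007-11-11), pushing the deadline to 2011-07-06.
The 2011-05-25 filing precedes the 2011-07-06 deadline; the claim is timely.

TIMELY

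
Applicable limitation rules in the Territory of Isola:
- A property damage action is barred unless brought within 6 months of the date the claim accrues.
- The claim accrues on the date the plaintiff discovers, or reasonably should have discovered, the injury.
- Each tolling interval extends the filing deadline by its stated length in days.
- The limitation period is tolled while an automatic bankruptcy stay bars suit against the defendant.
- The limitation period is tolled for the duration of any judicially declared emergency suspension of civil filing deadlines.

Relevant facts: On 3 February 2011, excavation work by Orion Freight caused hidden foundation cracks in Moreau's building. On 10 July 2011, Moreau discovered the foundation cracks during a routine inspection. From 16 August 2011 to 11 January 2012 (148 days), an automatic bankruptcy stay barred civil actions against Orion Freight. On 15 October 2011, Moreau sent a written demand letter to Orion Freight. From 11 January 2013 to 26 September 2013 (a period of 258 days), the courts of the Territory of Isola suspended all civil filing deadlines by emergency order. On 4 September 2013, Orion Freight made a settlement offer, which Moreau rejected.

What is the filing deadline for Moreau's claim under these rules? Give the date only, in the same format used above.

6 June 2012

The claim did not accrue until Moreau discovered the injury on 10 July 2011; the 3 February 2011 act date does not start the clock under the stated rule.
Adding the 6 months base period to 10 July 2011 gives a deadline of 10 January 2012, before any tolling.
Because the automatic bankruptcy stay ran from 16 August 2011 to 11 January 2012, the deadline is extended by 148 days to 6 June 2012.
By the time the emergency suspension of filing deadlines began on 11 January 2013, the limitation period had already expired on 6 June 2012; that interval cannot revive it.
None of the other events listed affects the running of the period under the stated rules.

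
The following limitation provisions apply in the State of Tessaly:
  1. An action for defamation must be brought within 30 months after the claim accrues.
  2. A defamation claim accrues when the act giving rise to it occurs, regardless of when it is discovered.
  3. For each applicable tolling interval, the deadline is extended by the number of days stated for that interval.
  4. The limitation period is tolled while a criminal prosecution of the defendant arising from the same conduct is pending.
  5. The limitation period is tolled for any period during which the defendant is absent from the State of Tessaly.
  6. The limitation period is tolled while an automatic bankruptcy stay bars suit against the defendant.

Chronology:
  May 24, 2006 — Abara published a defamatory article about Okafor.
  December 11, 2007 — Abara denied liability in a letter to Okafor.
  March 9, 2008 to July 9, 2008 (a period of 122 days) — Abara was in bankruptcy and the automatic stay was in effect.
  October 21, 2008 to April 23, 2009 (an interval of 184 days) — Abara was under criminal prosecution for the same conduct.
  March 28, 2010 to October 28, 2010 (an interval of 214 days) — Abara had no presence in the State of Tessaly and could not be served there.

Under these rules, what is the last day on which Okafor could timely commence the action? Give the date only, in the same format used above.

The claim accrued on May 24, 2006, the date of the act.
Adding the 30 months base period to May 24, 2006 gives a deadline of November 24, 2008, before any tolling.
The period was tolled for 122 days by the automatic bankruptcy stay (March 9, 2008 to July 9, 2008), pushing the deadline to March 26, 2009.
Because the pending criminal prosecution ran from October 21, 2008 to April 23, 2009, the deadline is extended by 184 days to September 26, 2009.
The defendant's absence from the jurisdiction from March 28, 2010 to October 28, 2010 began after the period had already run on September 26, 2009, so it has no tolling effect.
None of the other events listed affects the running of the period under the stated rules.

September 26, 2009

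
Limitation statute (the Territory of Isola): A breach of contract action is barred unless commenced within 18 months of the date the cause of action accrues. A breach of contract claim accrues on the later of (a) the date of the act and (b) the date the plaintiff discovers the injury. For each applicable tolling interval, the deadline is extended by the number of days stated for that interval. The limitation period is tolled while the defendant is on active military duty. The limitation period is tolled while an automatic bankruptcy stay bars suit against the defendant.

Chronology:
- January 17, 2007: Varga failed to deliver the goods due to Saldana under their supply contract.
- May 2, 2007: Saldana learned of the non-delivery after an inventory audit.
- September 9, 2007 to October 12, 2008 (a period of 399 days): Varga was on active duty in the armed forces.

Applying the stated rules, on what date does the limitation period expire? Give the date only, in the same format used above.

December 6, 2009

Because discovery on May 2, 2007 post-dates the January 17, 2007 act, accrual under the later-of rule falls on May 2, 2007.
18 months from May 2, 2007 is November 2, 2008.
The defendant's active military service from September 9, 2007 to October 12, 2008 tolled the period for 399 days, extending the deadline to December 6, 2009.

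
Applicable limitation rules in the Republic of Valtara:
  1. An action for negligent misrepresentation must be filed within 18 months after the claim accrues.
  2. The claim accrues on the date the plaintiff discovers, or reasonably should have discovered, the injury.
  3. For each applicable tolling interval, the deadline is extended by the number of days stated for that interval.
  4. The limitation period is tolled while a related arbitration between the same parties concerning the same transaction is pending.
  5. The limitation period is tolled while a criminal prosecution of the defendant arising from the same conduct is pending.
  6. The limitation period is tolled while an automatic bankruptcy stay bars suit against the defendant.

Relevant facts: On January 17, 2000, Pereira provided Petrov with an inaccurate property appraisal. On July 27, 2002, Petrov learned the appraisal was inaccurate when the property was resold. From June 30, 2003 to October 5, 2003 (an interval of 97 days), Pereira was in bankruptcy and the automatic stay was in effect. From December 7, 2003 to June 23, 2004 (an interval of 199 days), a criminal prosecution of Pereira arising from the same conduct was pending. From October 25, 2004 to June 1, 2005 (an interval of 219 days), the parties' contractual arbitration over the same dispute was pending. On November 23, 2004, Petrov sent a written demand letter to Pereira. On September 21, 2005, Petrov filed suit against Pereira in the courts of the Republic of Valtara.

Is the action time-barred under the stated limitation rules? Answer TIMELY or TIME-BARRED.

Under the discovery rule, the claim accrued on July 27, 2002, when Petrov discovered the injury — not on the January 17, 2000 date of the underlying act.
Adding the 18 months base period to July 27, 2002 gives a deadline of January 27, 2004, before any tolling.
Because the automatic bankruptcy stay ran from June 30, 2003 to October 5, 2003, the deadline is extended by 97 days to May 3, 2004.
The pending criminal prosecution from December 7, 2003 to June 23, 2004 tolled the period for 199 days, extending the deadline to November 18, 2004.
Because the pending related arbitration ran from October 25, 2004 to June 1, 2005, the deadline is extended by 219 days to June 25, 2005.
None of the other events listed affects the running of the period under the stated rules.
The September 21, 2005 filing falls after the June 25, 2005 deadline; the claim is time-barred.

TIME-BARRED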